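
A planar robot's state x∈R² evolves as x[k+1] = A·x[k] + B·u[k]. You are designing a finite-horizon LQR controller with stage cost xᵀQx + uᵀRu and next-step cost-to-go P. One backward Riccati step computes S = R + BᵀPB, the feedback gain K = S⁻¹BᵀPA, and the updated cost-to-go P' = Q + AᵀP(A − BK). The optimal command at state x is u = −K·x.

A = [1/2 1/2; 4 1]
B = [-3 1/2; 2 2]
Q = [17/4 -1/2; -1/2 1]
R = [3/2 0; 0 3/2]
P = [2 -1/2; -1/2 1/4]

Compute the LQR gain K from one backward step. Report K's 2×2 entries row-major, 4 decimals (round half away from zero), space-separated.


BᵀP = [-7.0000 2.0000; 0.0000 0.2500]
S = R + BᵀPB = [3/2 0; 0 3/2] + [25.0000 0.5000; 0.5000 0.5000] = [26.5000 0.5000; 0.5000 2.0000]
BᵀPA = [4.5000 -1.5000; 1.0000 0.2500]
K = S⁻¹·BᵀPA = [0.1611 -0.0592; 0.4597 0.1398]
A−BK = [0.7536 0.2524; 2.7583 0.8389]
AᵀP(A−BK) = [1.3152 0.3768; 0.3768 0.1262]
P' = Q + AᵀP(A−BK) = [5.5652 -0.1232; -0.1232 1.1262]
tr(P') = 6.6914

0.1611 -0.0592 0.4597 0.1398


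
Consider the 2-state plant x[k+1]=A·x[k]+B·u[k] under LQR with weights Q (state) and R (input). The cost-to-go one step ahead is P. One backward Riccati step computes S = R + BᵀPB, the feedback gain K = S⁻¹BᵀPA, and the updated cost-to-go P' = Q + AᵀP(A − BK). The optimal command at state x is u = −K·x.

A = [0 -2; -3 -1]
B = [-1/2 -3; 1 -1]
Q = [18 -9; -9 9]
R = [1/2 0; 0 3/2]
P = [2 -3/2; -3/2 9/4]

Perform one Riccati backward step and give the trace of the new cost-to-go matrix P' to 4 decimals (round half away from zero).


30.4558

BᵀP = [-2.5000 3.0000; -4.5000 2.2500]
S = R + BᵀPB = [1/2 0; 0 3/2] + [4.2500 4.5000; 4.5000 11.2500] = [4.7500 4.5000; 4.5000 12.7500]
BᵀPA = [-9.0000 2.0000; -6.7500 6.7500]
K = S⁻¹·BᵀPA = [-2.0930 -0.1209; 0.2093 0.5721]
A−BK = [-0.4186 -0.3442; -0.6977 -0.3070]
AᵀP(A−BK) = [2.8256 0.5233; 0.5233 0.6302]
P' = Q + AᵀP(A−BK) = [20.8256 -8.4767; -8.4767 9.6302]
tr(P') = 30.4558


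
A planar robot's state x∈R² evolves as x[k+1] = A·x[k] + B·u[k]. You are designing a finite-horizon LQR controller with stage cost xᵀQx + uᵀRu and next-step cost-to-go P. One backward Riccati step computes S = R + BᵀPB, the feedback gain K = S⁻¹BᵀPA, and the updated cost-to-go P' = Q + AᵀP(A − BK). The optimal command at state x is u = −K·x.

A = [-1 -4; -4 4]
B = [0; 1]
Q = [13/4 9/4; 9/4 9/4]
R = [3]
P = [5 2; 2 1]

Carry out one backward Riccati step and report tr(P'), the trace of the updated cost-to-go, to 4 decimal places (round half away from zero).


61.5000

BᵀP = [2.0000 1.0000]
S = R + BᵀPB = [3] + [1.0000] = [4.0000]
BᵀPA = [-6.0000 -4.0000]
K = S⁻¹·BᵀPA = [-1.5000 -1.0000]
A−BK = [-1.0000 -4.0000; -2.5000 5.0000]
AᵀP(A−BK) = [28.0000 22.0000; 22.0000 28.0000]
P' = Q + AᵀP(A−BK) = [31.2500 24.2500; 24.2500 30.2500]
tr(P') = 61.5000


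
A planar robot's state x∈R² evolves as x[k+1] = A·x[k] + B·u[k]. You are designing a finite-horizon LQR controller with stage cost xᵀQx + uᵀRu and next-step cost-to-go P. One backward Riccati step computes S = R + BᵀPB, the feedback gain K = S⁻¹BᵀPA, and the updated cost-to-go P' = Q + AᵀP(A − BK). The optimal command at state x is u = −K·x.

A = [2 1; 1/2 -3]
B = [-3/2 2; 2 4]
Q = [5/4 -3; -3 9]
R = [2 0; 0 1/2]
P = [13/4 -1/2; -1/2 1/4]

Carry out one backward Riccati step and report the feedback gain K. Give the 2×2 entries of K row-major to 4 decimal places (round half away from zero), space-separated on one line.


-0.5554 -0.7547 0.5527 -0.0626

BᵀP = [-5.8750 1.2500; 4.5000 0.0000]
S = R + BᵀPB = [2 0; 0 1/2] + [11.3125 -6.7500; -6.7500 9.0000] = [13.3125 -6.7500; -6.7500 9.5000]
BᵀPA = [-11.1250 -9.6250; 9.0000 4.5000]
K = S⁻¹·BᵀPA = [-0.5554 -0.7547; 0.5527 -0.0626]
A−BK = [0.0614 -0.0070; -0.6000 -1.2402]
AᵀP(A−BK) = [0.9089 1.0418; 1.0418 1.5173]
P' = Q + AᵀP(A−BK) = [2.1589 -1.9582; -1.9582 10.5173]
tr(P') = 12.6762


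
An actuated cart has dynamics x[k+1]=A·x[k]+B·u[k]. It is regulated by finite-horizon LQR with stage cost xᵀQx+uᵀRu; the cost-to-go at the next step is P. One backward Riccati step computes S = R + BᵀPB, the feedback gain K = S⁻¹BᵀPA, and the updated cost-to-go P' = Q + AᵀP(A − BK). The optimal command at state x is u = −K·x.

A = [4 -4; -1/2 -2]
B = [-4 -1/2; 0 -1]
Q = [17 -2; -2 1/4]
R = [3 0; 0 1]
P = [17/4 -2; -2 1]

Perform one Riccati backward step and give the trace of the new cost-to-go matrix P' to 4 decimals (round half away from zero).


22.3845

BᵀP = [-17.0000 8.0000; -0.1250 0.0000]
S = R + BᵀPB = [3 0; 0 1] + [68.0000 0.5000; 0.5000 0.0625] = [71.0000 0.5000; 0.5000 1.0625]
BᵀPA = [-72.0000 52.0000; -0.5000 0.5000]
K = S⁻¹·BᵀPA = [-1.0141 0.7315; 0.0067 0.1264]
A−BK = [-0.0532 -1.0108; -0.4933 -1.8736]
AᵀP(A−BK) = [3.2359 -2.2685; -2.2685 1.8986]
P' = Q + AᵀP(A−BK) = [20.2359 -4.2685; -4.2685 2.1486]
tr(P') = 22.3845


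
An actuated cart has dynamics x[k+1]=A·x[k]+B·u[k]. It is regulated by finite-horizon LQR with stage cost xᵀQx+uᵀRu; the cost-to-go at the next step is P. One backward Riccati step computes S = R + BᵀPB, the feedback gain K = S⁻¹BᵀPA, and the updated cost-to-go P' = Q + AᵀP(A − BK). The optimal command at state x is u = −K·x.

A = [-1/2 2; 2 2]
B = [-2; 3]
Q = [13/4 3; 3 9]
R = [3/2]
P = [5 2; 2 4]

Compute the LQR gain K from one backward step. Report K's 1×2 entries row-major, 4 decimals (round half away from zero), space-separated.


BᵀP = [-4.0000 8.0000]
S = R + BᵀPB = [3/2] + [32.0000] = [33.5000]
BᵀPA = [18.0000 8.0000]
K = S⁻¹·BᵀPA = [0.5373 0.2388]
A−BK = [0.5746 2.4776; 0.3881 1.2836]
AᵀP(A−BK) = [3.5784 12.7015; 12.7015 50.0896]
P' = Q + AᵀP(A−BK) = [6.8284 15.7015; 15.7015 59.0896]
tr(P') = 65.9179

0.5373 0.2388


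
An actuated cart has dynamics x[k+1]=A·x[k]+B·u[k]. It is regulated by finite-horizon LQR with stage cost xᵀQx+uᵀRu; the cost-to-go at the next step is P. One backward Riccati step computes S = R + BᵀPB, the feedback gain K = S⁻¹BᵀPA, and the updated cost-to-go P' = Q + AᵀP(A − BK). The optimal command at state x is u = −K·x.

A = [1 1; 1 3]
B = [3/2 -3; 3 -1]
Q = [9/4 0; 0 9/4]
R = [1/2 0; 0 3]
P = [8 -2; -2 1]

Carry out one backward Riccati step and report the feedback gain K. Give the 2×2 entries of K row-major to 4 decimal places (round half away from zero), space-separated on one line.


BᵀP = [6.0000 0.0000; -22.0000 5.0000]
S = R + BᵀPB = [1/2 0; 0 3] + [9.0000 -18.0000; -18.0000 61.0000] = [9.5000 -18.0000; -18.0000 64.0000]
BᵀPA = [6.0000 6.0000; -17.0000 -7.0000]
K = S⁻¹·BᵀPA = [0.2746 0.9085; -0.1884 0.1461]
A−BK = [0.0229 0.0757; -0.0123 0.4208]
AᵀP(A−BK) = [0.1496 0.0335; 0.0335 0.5722]
P' = Q + AᵀP(A−BK) = [2.3996 0.0335; 0.0335 2.8222]
tr(P') = 5.2218

0.2746 0.9085 -0.1884 0.1461


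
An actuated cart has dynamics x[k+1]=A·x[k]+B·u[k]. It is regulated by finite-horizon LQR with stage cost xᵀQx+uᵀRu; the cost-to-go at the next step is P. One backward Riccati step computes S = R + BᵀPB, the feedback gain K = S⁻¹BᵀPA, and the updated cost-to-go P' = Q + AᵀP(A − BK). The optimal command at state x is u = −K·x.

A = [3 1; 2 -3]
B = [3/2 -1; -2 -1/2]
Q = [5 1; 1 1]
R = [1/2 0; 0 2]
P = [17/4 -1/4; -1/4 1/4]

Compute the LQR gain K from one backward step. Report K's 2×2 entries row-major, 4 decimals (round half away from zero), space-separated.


BᵀP = [6.8750 -0.8750; -4.1250 0.1250]
S = R + BᵀPB = [1/2 0; 0 2] + [12.0625 -6.4375; -6.4375 4.0625] = [12.5625 -6.4375; -6.4375 6.0625]
BᵀPA = [18.8750 9.5000; -12.1250 -4.5000]
K = S⁻¹·BᵀPA = [1.0477 0.8245; -0.8875 0.1332]
A−BK = [0.5410 -0.1035; 3.6517 -1.2844]
AᵀP(A−BK) = [5.7138 -0.9469; -0.9469 0.7669]
P' = Q + AᵀP(A−BK) = [10.7138 0.0531; 0.0531 1.7669]
tr(P') = 12.4806

1.0477 0.8245 -0.8875 0.1332


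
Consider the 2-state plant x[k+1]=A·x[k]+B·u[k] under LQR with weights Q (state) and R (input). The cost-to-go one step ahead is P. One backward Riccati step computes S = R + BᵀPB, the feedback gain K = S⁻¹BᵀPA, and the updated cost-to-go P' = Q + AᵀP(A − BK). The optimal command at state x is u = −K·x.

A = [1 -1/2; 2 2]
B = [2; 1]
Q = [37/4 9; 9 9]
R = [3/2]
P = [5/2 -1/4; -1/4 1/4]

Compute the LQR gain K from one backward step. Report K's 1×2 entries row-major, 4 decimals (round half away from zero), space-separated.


BᵀP = [4.7500 -0.2500]
S = R + BᵀPB = [3/2] + [9.2500] = [10.7500]
BᵀPA = [4.2500 -2.8750]
K = S⁻¹·BᵀPA = [0.3953 -0.2674]
A−BK = [0.2093 0.0349; 1.6047 2.2674]
AᵀP(A−BK) = [0.8198 0.6366; 0.6366 1.3561]
P' = Q + AᵀP(A−BK) = [10.0698 9.6366; 9.6366 10.3561]
tr(P') = 20.4259

0.3953 -0.2674


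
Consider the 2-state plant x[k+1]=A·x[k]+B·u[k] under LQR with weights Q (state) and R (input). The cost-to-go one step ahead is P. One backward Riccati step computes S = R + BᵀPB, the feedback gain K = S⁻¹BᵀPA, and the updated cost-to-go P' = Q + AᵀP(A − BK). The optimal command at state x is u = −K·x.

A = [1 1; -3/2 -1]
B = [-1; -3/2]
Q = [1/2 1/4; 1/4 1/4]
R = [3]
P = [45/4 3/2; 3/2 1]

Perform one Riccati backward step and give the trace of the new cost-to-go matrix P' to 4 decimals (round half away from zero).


BᵀP = [-13.5000 -3.0000]
S = R + BᵀPB = [3] + [18.0000] = [21.0000]
BᵀPA = [-9.0000 -10.5000]
K = S⁻¹·BᵀPA = [-0.4286 -0.5000]
A−BK = [0.5714 0.5000; -2.1429 -1.7500]
AᵀP(A−BK) = [5.1429 4.5000; 4.5000 4.0000]
P' = Q + AᵀP(A−BK) = [5.6429 4.7500; 4.7500 4.2500]
tr(P') = 9.8929

9.8929


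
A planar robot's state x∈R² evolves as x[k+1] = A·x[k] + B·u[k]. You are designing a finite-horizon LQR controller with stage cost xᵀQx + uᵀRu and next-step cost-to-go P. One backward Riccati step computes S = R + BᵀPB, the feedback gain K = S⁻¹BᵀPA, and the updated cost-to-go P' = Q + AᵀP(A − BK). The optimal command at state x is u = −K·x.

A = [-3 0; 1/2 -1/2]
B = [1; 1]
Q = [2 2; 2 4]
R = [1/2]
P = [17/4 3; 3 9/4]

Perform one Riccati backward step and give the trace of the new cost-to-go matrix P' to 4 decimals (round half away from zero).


7.7091

BᵀP = [7.2500 5.2500]
S = R + BᵀPB = [1/2] + [12.5000] = [13.0000]
BᵀPA = [-19.1250 -2.6250]
K = S⁻¹·BᵀPA = [-1.4712 -0.2019]
A−BK = [-1.5288 0.2019; 1.9712 -0.2981]
AᵀP(A−BK) = [1.6767 0.0757; 0.0757 0.0325]
P' = Q + AᵀP(A−BK) = [3.6767 2.0757; 2.0757 4.0325]
tr(P') = 7.7091


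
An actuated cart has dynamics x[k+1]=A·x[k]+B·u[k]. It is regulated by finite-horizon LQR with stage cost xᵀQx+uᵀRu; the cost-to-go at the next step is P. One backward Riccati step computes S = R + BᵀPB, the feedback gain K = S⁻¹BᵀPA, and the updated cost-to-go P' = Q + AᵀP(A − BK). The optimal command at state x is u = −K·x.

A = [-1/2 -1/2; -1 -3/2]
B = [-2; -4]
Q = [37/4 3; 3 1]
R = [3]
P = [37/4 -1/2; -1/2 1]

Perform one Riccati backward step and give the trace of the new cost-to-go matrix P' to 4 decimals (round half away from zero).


10.8516

BᵀP = [-16.5000 -3.0000]
S = R + BᵀPB = [3] + [45.0000] = [48.0000]
BᵀPA = [11.2500 12.7500]
K = S⁻¹·BᵀPA = [0.2344 0.2656]
A−BK = [-0.0313 0.0313; -0.0625 -0.4375]
AᵀP(A−BK) = [0.1758 0.1992; 0.1992 0.4258]
P' = Q + AᵀP(A−BK) = [9.4258 3.1992; 3.1992 1.4258]
tr(P') = 10.8516


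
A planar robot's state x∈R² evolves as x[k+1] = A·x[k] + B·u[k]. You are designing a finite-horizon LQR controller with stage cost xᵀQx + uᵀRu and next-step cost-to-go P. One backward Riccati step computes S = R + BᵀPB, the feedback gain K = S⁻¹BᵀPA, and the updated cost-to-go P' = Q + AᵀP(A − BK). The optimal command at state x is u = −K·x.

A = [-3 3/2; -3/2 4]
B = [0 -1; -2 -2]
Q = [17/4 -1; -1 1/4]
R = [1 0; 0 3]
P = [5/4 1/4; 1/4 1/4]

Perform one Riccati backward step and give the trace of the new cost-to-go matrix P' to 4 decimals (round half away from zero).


BᵀP = [-0.5000 -0.5000; -1.7500 -0.7500]
S = R + BᵀPB = [1 0; 0 3] + [1.0000 1.5000; 1.5000 3.2500] = [2.0000 1.5000; 1.5000 6.2500]
BᵀPA = [2.2500 -2.7500; 6.3750 -5.6250]
K = S⁻¹·BᵀPA = [0.4390 -0.8537; 0.9146 -0.6951]
A−BK = [-2.0854 0.8049; 1.2073 0.9024]
AᵀP(A−BK) = [7.2439 -4.3354; -4.3354 3.5549]
P' = Q + AᵀP(A−BK) = [11.4939 -5.3354; -5.3354 3.8049]
tr(P') = 15.2988

15.2988


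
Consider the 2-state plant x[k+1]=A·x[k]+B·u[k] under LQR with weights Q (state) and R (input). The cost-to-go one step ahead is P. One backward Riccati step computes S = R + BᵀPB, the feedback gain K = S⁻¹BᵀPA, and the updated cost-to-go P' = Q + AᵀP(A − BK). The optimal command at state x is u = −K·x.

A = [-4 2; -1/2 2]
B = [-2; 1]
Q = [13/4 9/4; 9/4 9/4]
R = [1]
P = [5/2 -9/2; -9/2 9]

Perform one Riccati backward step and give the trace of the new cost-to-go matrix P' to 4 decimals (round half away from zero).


BᵀP = [-9.5000 18.0000]
S = R + BᵀPB = [1] + [37.0000] = [38.0000]
BᵀPA = [29.0000 17.0000]
K = S⁻¹·BᵀPA = [0.7632 0.4474]
A−BK = [-2.4737 2.8947; -1.2632 1.5526]
AᵀP(A−BK) = [2.1184 -1.4737; -1.4737 2.3947]
P' = Q + AᵀP(A−BK) = [5.3684 0.7763; 0.7763 4.6447]
tr(P') = 10.0132

10.0132


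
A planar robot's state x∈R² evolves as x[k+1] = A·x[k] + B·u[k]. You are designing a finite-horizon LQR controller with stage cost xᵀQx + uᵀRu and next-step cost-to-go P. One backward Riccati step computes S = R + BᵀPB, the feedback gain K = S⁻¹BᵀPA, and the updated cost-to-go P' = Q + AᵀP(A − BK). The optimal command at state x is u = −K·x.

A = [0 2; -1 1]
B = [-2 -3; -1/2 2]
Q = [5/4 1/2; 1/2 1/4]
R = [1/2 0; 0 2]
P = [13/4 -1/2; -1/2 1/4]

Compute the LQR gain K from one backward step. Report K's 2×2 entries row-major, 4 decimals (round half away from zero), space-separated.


BᵀP = [-6.2500 0.8750; -10.7500 2.0000]
S = R + BᵀPB = [1/2 0; 0 2] + [12.0625 20.5000; 20.5000 36.2500] = [12.5625 20.5000; 20.5000 38.2500]
BᵀPA = [-0.8750 -11.6250; -2.0000 -19.5000]
K = S⁻¹·BᵀPA = [0.1250 -0.7451; -0.1193 -0.1104]
A−BK = [-0.1079 0.1784; -0.6990 0.8483]
AᵀP(A−BK) = [0.1208 -0.1229; -0.1229 0.4340]
P' = Q + AᵀP(A−BK) = [1.3708 0.3771; 0.3771 0.6840]
tr(P') = 2.0548

0.1250 -0.7451 -0.1193 -0.1104


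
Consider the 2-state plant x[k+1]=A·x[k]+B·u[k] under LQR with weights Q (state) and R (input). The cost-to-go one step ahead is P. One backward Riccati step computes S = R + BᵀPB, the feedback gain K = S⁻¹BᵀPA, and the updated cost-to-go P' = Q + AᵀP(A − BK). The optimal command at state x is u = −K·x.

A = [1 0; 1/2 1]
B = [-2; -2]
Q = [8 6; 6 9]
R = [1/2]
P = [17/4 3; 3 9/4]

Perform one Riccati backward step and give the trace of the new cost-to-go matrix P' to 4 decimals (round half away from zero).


17.1553

BᵀP = [-14.5000 -10.5000]
S = R + BᵀPB = [1/2] + [50.0000] = [50.5000]
BᵀPA = [-19.7500 -10.5000]
K = S⁻¹·BᵀPA = [-0.3911 -0.2079]
A−BK = [0.2178 -0.4158; -0.2822 0.5842]
AᵀP(A−BK) = [0.0885 0.0186; 0.0186 0.0668]
P' = Q + AᵀP(A−BK) = [8.0885 6.0186; 6.0186 9.0668]
tr(P') = 17.1553


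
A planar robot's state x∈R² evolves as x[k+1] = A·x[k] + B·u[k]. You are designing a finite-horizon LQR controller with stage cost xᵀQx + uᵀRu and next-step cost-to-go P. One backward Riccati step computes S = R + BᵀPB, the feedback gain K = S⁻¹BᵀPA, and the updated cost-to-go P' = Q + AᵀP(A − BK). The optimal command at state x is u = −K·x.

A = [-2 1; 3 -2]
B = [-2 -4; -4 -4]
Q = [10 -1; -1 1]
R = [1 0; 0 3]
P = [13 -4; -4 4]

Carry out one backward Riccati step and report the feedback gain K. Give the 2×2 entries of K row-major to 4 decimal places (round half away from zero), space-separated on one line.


-2.2140 1.3326 1.5742 -0.8976

BᵀP = [-10.0000 -8.0000; -36.0000 0.0000]
S = R + BᵀPB = [1 0; 0 3] + [52.0000 72.0000; 72.0000 144.0000] = [53.0000 72.0000; 72.0000 147.0000]
BᵀPA = [-4.0000 6.0000; 72.0000 -36.0000]
K = S⁻¹·BᵀPA = [-2.2140 1.3326; 1.5742 -0.8976]
A−BK = [-0.1312 0.0748; 0.4407 -0.2601]
AᵀP(A−BK) = [13.7998 -8.0437; -8.0437 4.6916]
P' = Q + AᵀP(A−BK) = [23.7998 -9.0437; -9.0437 5.6916]
tr(P') = 29.4914


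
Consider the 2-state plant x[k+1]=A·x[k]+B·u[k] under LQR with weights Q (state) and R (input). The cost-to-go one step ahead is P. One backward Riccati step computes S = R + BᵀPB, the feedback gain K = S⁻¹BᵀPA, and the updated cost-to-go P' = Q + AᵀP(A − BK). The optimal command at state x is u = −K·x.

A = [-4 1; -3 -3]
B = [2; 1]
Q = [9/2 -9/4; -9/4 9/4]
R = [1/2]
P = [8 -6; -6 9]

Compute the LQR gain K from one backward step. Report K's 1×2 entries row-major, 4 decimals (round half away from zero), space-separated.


BᵀP = [10.0000 -3.0000]
S = R + BᵀPB = [1/2] + [17.0000] = [17.5000]
BᵀPA = [-31.0000 19.0000]
K = S⁻¹·BᵀPA = [-1.7714 1.0857]
A−BK = [-0.4571 -1.1714; -1.2286 -4.0857]
AᵀP(A−BK) = [10.0857 28.6571; 28.6571 104.3714]
P' = Q + AᵀP(A−BK) = [14.5857 26.4071; 26.4071 106.6214]
tr(P') = 121.2071

-1.7714 1.0857


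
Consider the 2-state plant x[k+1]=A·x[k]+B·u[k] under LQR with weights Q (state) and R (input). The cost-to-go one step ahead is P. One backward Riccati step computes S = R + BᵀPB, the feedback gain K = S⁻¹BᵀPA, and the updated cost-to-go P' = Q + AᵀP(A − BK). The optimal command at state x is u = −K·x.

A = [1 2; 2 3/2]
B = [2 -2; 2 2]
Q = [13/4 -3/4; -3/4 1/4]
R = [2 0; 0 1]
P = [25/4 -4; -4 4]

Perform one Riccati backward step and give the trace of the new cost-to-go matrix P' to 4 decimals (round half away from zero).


BᵀP = [4.5000 0.0000; -20.5000 16.0000]
S = R + BᵀPB = [2 0; 0 1] + [9.0000 -9.0000; -9.0000 73.0000] = [11.0000 -9.0000; -9.0000 74.0000]
BᵀPA = [4.5000 9.0000; 11.5000 -17.0000]
K = S⁻¹·BᵀPA = [0.5955 0.6999; 0.2278 -0.1446]
A−BK = [0.2647 0.3111; 0.3533 0.3895]
AᵀP(A−BK) = [0.9502 1.0136; 1.0136 1.2428]
P' = Q + AᵀP(A−BK) = [4.2002 0.2636; 0.2636 1.4928]
tr(P') = 5.6930

5.6930


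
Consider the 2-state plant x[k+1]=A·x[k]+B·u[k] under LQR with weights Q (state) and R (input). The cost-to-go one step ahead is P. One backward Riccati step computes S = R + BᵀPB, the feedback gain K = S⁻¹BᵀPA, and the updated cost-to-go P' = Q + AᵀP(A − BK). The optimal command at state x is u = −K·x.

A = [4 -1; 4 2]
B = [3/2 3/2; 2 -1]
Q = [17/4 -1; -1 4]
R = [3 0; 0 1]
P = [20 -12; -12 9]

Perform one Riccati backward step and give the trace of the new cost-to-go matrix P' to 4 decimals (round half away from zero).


20.9384

BᵀP = [6.0000 0.0000; 42.0000 -27.0000]
S = R + BᵀPB = [3 0; 0 1] + [9.0000 9.0000; 9.0000 90.0000] = [12.0000 9.0000; 9.0000 91.0000]
BᵀPA = [24.0000 -6.0000; 60.0000 -96.0000]
K = S⁻¹·BᵀPA = [1.6261 0.3145; 0.4985 -1.0861]
A−BK = [0.8131 0.1573; 1.2463 0.2849]
AᵀP(A−BK) = [11.0623 1.6142; 1.6142 1.6261]
P' = Q + AᵀP(A−BK) = [15.3123 0.6142; 0.6142 5.6261]
tr(P') = 20.9384


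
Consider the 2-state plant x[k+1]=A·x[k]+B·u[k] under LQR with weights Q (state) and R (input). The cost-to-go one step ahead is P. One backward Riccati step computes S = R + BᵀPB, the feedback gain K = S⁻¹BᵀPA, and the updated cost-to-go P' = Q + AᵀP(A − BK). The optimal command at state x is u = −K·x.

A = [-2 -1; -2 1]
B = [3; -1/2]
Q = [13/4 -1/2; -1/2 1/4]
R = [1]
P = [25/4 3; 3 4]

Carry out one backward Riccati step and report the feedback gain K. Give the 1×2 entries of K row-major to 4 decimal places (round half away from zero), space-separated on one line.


BᵀP = [17.2500 7.0000]
S = R + BᵀPB = [1] + [48.2500] = [49.2500]
BᵀPA = [-48.5000 -10.2500]
K = S⁻¹·BᵀPA = [-0.9848 -0.2081]
A−BK = [0.9543 -0.3756; -2.4924 0.8959]
AᵀP(A−BK) = [17.2386 -5.5939; -5.5939 2.1168]
P' = Q + AᵀP(A−BK) = [20.4886 -6.0939; -6.0939 2.3668]
tr(P') = 22.8553

-0.9848 -0.2081


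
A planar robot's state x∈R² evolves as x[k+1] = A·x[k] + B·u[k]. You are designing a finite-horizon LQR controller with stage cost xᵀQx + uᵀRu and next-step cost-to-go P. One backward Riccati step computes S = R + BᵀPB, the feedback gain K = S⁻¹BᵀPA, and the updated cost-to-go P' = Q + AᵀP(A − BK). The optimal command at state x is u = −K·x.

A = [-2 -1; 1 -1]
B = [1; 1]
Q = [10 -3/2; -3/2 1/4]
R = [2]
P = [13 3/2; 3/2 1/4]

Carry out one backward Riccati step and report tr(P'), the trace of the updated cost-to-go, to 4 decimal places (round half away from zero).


17.5925

BᵀP = [14.5000 1.7500]
S = R + BᵀPB = [2] + [16.2500] = [18.2500]
BᵀPA = [-27.2500 -16.2500]
K = S⁻¹·BᵀPA = [-1.4932 -0.8904]
A−BK = [-0.5068 -0.1096; 2.4932 -0.1096]
AᵀP(A−BK) = [5.5616 2.9863; 2.9863 1.7808]
P' = Q + AᵀP(A−BK) = [15.5616 1.4863; 1.4863 2.0308]
tr(P') = 17.5925


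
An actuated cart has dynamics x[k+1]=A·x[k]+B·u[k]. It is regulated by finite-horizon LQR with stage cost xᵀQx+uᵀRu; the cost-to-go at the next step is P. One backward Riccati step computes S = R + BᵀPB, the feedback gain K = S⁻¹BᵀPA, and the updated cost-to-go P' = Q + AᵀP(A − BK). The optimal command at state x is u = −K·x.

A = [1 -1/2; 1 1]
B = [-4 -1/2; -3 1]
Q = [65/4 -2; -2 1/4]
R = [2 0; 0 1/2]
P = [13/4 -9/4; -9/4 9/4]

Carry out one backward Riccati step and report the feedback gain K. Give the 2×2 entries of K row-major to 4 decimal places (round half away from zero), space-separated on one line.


BᵀP = [-6.2500 2.2500; -3.8750 3.3750]
S = R + BᵀPB = [2 0; 0 1/2] + [18.2500 5.3750; 5.3750 5.3125] = [20.2500 5.3750; 5.3750 5.8125]
BᵀPA = [-4.0000 5.3750; -0.5000 5.3125]
K = S⁻¹·BᵀPA = [-0.2315 0.0303; 0.1281 0.8860]
A−BK = [0.1379 0.0640; 0.1773 0.2048]
AᵀP(A−BK) = [0.1379 0.0640; 0.0640 0.4430]
P' = Q + AᵀP(A−BK) = [16.3879 -1.9360; -1.9360 0.6930]
tr(P') = 17.0809

-0.2315 0.0303 0.1281 0.8860


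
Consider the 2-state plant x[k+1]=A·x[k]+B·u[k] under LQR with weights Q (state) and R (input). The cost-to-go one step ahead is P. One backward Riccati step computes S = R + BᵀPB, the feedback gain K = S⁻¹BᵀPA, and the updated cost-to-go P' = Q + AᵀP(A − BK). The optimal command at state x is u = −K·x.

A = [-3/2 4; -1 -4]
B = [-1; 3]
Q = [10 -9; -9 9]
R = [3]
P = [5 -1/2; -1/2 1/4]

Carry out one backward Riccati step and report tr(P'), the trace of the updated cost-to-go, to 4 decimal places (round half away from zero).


BᵀP = [-6.5000 1.2500]
S = R + BᵀPB = [3] + [10.2500] = [13.2500]
BᵀPA = [8.5000 -31.0000]
K = S⁻¹·BᵀPA = [0.6415 -2.3396]
A−BK = [-0.8585 1.6604; -2.9245 3.0189]
AᵀP(A−BK) = [4.5472 -10.1132; -10.1132 27.4717]
P' = Q + AᵀP(A−BK) = [14.5472 -19.1132; -19.1132 36.4717]
tr(P') = 51.0189

51.0189


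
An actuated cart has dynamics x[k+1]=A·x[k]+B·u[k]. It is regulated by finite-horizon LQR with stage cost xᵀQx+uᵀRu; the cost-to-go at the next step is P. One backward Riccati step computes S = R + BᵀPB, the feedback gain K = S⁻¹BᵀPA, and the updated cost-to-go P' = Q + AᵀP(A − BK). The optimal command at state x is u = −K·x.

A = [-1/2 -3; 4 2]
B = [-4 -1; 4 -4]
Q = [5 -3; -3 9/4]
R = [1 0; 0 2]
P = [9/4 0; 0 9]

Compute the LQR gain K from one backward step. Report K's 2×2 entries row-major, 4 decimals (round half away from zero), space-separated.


0.3168 0.6817 -0.6753 0.1806

BᵀP = [-9.0000 36.0000; -2.2500 -36.0000]
S = R + BᵀPB = [1 0; 0 2] + [180.0000 -135.0000; -135.0000 146.2500] = [181.0000 -135.0000; -135.0000 148.2500]
BᵀPA = [148.5000 99.0000; -142.8750 -65.2500]
K = S⁻¹·BᵀPA = [0.3168 0.6817; -0.6753 0.1806]
A−BK = [0.0919 -0.0927; 0.0318 -0.0042]
AᵀP(A−BK) = [1.0404 -0.0484; -0.0484 0.5494]
P' = Q + AᵀP(A−BK) = [6.0404 -3.0484; -3.0484 2.7994]
tr(P') = 8.8398


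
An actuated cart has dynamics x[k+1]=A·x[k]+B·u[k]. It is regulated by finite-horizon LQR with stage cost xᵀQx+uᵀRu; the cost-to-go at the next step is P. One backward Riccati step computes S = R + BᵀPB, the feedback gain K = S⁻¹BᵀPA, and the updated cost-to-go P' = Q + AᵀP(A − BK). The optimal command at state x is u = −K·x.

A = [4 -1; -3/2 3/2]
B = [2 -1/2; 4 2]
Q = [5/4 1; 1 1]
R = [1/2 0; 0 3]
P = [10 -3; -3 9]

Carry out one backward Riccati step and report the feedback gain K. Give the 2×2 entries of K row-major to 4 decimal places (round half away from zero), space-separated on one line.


1.0408 -0.1483 -2.7692 1.0222

BᵀP = [8.0000 30.0000; -11.0000 19.5000]
S = R + BᵀPB = [1/2 0; 0 3] + [136.0000 56.0000; 56.0000 44.5000] = [136.5000 56.0000; 56.0000 47.5000]
BᵀPA = [-13.0000 37.0000; -73.2500 40.2500]
K = S⁻¹·BᵀPA = [1.0408 -0.1483; -2.7692 1.0222]
A−BK = [0.5337 -0.1923; -0.1250 0.0488]
AᵀP(A−BK) = [26.9363 -9.8007; -9.8007 3.5932]
P' = Q + AᵀP(A−BK) = [28.1863 -8.8007; -8.8007 4.5932]
tr(P') = 32.7796


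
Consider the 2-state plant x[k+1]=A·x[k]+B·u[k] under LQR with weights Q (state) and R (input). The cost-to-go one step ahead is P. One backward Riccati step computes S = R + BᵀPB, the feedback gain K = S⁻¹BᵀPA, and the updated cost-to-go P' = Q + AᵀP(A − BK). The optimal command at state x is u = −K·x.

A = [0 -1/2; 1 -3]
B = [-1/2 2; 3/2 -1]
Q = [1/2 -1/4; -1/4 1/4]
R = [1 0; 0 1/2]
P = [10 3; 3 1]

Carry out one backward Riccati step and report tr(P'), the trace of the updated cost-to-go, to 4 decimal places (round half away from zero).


2.4129

BᵀP = [-0.5000 0.0000; 17.0000 5.0000]
S = R + BᵀPB = [1 0; 0 1/2] + [0.2500 -1.0000; -1.0000 29.0000] = [1.2500 -1.0000; -1.0000 29.5000]
BᵀPA = [0.0000 0.2500; 5.0000 -23.5000]
K = S⁻¹·BᵀPA = [0.1394 -0.4495; 0.1742 -0.8118]
A−BK = [-0.2787 0.8990; 0.9652 -3.1376]
AᵀP(A−BK) = [0.1289 -0.4408; -0.4408 1.5340]
P' = Q + AᵀP(A−BK) = [0.6289 -0.6908; -0.6908 1.7840]
tr(P') = 2.4129


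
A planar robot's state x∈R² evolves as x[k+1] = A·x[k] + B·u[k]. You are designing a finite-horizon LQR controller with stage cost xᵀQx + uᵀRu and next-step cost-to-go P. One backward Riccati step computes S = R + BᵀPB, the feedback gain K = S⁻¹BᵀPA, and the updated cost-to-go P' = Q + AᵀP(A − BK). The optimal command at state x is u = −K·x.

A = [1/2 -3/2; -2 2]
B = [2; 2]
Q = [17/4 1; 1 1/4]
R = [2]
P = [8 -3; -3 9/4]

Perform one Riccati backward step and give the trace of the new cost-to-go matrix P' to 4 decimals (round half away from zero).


BᵀP = [10.0000 -1.5000]
S = R + BᵀPB = [2] + [17.0000] = [19.0000]
BᵀPA = [8.0000 -18.0000]
K = S⁻¹·BᵀPA = [0.4211 -0.9474]
A−BK = [-0.3421 0.3947; -2.8421 3.8947]
AᵀP(A−BK) = [13.6316 -19.4211; -19.4211 27.9474]
P' = Q + AᵀP(A−BK) = [17.8816 -18.4211; -18.4211 28.1974]
tr(P') = 46.0789

46.0789


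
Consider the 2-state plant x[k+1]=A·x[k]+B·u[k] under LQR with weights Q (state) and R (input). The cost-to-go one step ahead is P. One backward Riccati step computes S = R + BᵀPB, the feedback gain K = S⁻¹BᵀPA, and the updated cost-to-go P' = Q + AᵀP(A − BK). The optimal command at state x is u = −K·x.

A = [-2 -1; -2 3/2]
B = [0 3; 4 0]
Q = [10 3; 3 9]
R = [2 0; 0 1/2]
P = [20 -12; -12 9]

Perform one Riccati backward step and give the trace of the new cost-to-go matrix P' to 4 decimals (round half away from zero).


BᵀP = [-48.0000 36.0000; 60.0000 -36.0000]
S = R + BᵀPB = [2 0; 0 1/2] + [144.0000 -144.0000; -144.0000 180.0000] = [146.0000 -144.0000; -144.0000 180.5000]
BᵀPA = [24.0000 102.0000; -48.0000 -114.0000]
K = S⁻¹·BᵀPA = [-0.4593 0.3552; -0.6324 -0.3482]
A−BK = [-0.1029 0.0447; -0.1627 0.0793]
AᵀP(A−BK) = [0.6701 -0.2391; -0.2391 0.3244]
P' = Q + AᵀP(A−BK) = [10.6701 2.7609; 2.7609 9.3244]
tr(P') = 19.9945

19.9945


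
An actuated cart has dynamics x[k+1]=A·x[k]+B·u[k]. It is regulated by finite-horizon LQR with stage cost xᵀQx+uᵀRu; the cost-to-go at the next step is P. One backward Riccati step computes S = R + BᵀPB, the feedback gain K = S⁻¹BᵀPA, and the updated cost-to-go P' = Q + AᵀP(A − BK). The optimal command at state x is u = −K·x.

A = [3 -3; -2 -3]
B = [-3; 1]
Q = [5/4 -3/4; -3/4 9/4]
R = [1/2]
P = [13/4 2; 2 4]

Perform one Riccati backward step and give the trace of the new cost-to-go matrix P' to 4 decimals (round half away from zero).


BᵀP = [-7.7500 -2.0000]
S = R + BᵀPB = [1/2] + [21.2500] = [21.7500]
BᵀPA = [-19.2500 29.2500]
K = S⁻¹·BᵀPA = [-0.8851 1.3448]
A−BK = [0.3448 1.0345; -1.1149 -4.3448]
AᵀP(A−BK) = [4.2126 14.6379; 14.6379 61.9138]
P' = Q + AᵀP(A−BK) = [5.4626 13.8879; 13.8879 64.1638]
tr(P') = 69.6264

69.6264


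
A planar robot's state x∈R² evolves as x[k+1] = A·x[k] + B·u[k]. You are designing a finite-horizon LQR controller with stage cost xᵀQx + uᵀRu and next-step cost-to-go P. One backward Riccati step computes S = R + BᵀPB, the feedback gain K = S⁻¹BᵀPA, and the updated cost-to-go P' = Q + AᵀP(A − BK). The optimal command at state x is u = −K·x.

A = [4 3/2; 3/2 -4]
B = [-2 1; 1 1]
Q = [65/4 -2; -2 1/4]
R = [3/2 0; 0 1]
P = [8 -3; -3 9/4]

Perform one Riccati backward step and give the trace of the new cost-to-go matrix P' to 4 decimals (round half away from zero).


28.3009

BᵀP = [-19.0000 8.2500; 5.0000 -0.7500]
S = R + BᵀPB = [3/2 0; 0 1] + [46.2500 -10.7500; -10.7500 4.2500] = [47.7500 -10.7500; -10.7500 5.2500]
BᵀPA = [-63.6250 -61.5000; 18.8750 10.5000]
K = S⁻¹·BᵀPA = [-0.9704 -1.5541; 1.6082 -1.1822]
A−BK = [0.4510 -0.4260; 0.8622 -1.2636]
AᵀP(A−BK) = [4.9655 -0.8159; -0.8159 6.8353]
P' = Q + AᵀP(A−BK) = [21.2155 -2.8159; -2.8159 7.0853]
tr(P') = 28.3009


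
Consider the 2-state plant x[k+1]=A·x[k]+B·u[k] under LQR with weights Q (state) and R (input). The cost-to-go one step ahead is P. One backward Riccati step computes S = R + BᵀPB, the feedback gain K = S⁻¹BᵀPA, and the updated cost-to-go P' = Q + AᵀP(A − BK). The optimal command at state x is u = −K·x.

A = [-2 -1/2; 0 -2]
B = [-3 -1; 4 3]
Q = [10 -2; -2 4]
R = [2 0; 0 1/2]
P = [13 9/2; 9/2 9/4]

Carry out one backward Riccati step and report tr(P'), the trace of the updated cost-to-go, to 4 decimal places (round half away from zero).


19.8151

BᵀP = [-21.0000 -4.5000; 0.5000 2.2500]
S = R + BᵀPB = [2 0; 0 1/2] + [45.0000 7.5000; 7.5000 6.2500] = [47.0000 7.5000; 7.5000 6.7500]
BᵀPA = [42.0000 19.5000; -1.0000 -4.7500]
K = S⁻¹·BᵀPA = [1.1149 0.6408; -1.3870 -1.4157]
A−BK = [-0.0421 0.0067; -0.2989 -0.3161]
AᵀP(A−BK) = [3.7854 2.6705; 2.6705 2.0297]
P' = Q + AᵀP(A−BK) = [13.7854 0.6705; 0.6705 6.0297]
tr(P') = 19.8151


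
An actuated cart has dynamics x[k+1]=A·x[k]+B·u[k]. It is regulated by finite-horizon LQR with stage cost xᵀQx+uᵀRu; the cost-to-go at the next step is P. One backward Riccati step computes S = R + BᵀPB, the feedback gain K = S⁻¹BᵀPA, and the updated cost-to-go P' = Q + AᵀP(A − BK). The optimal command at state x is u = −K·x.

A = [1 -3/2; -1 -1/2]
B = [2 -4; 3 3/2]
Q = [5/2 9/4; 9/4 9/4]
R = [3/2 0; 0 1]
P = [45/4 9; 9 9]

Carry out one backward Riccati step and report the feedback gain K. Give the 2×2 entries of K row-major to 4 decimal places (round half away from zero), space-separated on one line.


BᵀP = [49.5000 45.0000; -31.5000 -22.5000]
S = R + BᵀPB = [3/2 0; 0 1] + [234.0000 -130.5000; -130.5000 92.2500] = [235.5000 -130.5000; -130.5000 93.2500]
BᵀPA = [4.5000 -96.7500; -9.0000 58.5000]
K = S⁻¹·BᵀPA = [-0.1531 -0.2815; -0.3108 0.2334]
A−BK = [0.0631 -0.0033; -0.0745 -0.0057]
AᵀP(A−BK) = [0.1419 -0.0074; -0.0074 0.1741]
P' = Q + AᵀP(A−BK) = [2.6419 2.2426; 2.2426 2.4241]
tr(P') = 5.0660

-0.1531 -0.2815 -0.3108 0.2334


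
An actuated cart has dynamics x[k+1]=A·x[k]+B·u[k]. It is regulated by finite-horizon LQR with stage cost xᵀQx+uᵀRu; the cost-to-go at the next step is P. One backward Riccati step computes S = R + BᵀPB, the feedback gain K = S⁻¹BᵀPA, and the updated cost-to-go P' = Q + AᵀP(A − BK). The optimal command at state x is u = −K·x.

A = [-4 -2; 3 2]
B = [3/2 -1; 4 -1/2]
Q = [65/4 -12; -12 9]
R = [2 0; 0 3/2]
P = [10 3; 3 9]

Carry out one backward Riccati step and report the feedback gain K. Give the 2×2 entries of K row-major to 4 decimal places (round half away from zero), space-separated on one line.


1.1205 0.6960 4.5637 2.4411

BᵀP = [27.0000 40.5000; -11.5000 -7.5000]
S = R + BᵀPB = [2 0; 0 3/2] + [202.5000 -47.2500; -47.2500 15.2500] = [204.5000 -47.2500; -47.2500 16.7500]
BᵀPA = [13.5000 27.0000; 23.5000 8.0000]
K = S⁻¹·BᵀPA = [1.1205 0.6960; 4.5637 2.4411]
A−BK = [-1.1170 -0.6030; 0.8000 0.4364]
AᵀP(A−BK) = [46.6271 25.2380; 25.2380 13.6782]
P' = Q + AᵀP(A−BK) = [62.8771 13.2380; 13.2380 22.6782]
tr(P') = 85.5553


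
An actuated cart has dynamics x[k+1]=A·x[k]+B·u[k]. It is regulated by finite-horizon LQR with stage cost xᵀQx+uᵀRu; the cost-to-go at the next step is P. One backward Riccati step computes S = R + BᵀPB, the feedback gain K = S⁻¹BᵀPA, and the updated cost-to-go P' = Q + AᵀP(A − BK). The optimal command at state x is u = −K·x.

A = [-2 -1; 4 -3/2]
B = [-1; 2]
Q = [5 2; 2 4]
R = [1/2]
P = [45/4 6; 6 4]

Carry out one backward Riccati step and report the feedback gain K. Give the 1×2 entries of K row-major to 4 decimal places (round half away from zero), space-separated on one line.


BᵀP = [0.7500 2.0000]
S = R + BᵀPB = [1/2] + [3.2500] = [3.7500]
BᵀPA = [6.5000 -3.7500]
K = S⁻¹·BᵀPA = [1.7333 -1.0000]
A−BK = [-0.2667 -2.0000; 0.5333 0.5000]
AᵀP(A−BK) = [1.7333 -1.0000; -1.0000 34.5000]
P' = Q + AᵀP(A−BK) = [6.7333 1.0000; 1.0000 38.5000]
tr(P') = 45.2333

1.7333 -1.0000


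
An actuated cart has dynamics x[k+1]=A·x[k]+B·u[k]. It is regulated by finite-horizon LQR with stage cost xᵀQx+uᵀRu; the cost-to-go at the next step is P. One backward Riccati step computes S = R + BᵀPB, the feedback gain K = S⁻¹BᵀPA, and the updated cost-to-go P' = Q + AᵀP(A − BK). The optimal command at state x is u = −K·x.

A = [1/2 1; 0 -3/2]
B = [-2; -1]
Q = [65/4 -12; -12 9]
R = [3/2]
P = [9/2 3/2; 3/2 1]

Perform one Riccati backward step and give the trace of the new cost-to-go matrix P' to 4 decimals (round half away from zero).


26.8208

BᵀP = [-10.5000 -4.0000]
S = R + BᵀPB = [3/2] + [25.0000] = [26.5000]
BᵀPA = [-5.2500 -4.5000]
K = S⁻¹·BᵀPA = [-0.1981 -0.1698]
A−BK = [0.1038 0.6604; -0.1981 -1.6698]
AᵀP(A−BK) = [0.0849 0.2335; 0.2335 1.4858]
P' = Q + AᵀP(A−BK) = [16.3349 -11.7665; -11.7665 10.4858]
tr(P') = 26.8208


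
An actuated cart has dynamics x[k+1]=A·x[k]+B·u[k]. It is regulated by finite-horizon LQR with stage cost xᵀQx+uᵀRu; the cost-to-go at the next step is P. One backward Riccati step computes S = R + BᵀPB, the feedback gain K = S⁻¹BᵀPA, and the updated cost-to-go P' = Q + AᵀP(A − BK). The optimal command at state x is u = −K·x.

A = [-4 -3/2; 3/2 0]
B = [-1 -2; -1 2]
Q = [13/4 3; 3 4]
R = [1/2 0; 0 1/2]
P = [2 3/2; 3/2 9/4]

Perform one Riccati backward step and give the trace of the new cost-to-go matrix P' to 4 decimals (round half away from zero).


BᵀP = [-3.5000 -3.7500; -1.0000 1.5000]
S = R + BᵀPB = [1/2 0; 0 1/2] + [7.2500 -0.5000; -0.5000 5.0000] = [7.7500 -0.5000; -0.5000 5.5000]
BᵀPA = [8.3750 5.2500; 6.2500 1.5000]
K = S⁻¹·BᵀPA = [1.1608 0.6991; 1.2419 0.3363]
A−BK = [-0.3555 -0.1283; 0.1770 0.0265]
AᵀP(A−BK) = [1.5793 0.6681; 0.6681 0.3252]
P' = Q + AᵀP(A−BK) = [4.8293 3.6681; 3.6681 4.3252]
tr(P') = 9.1545

9.1545


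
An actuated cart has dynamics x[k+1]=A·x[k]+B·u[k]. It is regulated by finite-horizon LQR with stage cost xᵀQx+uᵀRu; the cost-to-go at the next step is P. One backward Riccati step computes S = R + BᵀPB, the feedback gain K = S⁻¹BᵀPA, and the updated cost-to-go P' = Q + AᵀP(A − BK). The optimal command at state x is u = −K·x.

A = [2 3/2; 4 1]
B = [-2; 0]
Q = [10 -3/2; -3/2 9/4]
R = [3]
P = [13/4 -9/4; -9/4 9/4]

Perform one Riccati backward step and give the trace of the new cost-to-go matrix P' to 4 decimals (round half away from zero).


24.7773

BᵀP = [-6.5000 4.5000]
S = R + BᵀPB = [3] + [13.0000] = [16.0000]
BᵀPA = [5.0000 -5.2500]
K = S⁻¹·BᵀPA = [0.3125 -0.3281]
A−BK = [2.6250 0.8438; 4.0000 1.0000]
AᵀP(A−BK) = [11.4375 2.3906; 2.3906 1.0898]
P' = Q + AᵀP(A−BK) = [21.4375 0.8906; 0.8906 3.3398]
tr(P') = 24.7773


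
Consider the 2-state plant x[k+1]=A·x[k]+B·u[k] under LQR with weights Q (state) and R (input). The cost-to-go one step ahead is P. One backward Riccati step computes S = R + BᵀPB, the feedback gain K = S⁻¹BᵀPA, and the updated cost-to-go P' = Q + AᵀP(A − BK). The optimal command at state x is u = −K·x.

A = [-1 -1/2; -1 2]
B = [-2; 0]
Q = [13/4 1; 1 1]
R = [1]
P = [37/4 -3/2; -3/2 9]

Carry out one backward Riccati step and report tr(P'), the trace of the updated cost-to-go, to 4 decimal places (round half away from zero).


48.3701

BᵀP = [-18.5000 3.0000]
S = R + BᵀPB = [1] + [37.0000] = [38.0000]
BᵀPA = [15.5000 15.2500]
K = S⁻¹·BᵀPA = [0.4079 0.4013]
A−BK = [-0.1842 0.3026; -1.0000 2.0000]
AᵀP(A−BK) = [8.9276 -17.3454; -17.3454 35.1924]
P' = Q + AᵀP(A−BK) = [12.1776 -16.3454; -16.3454 36.1924]
tr(P') = 48.3701


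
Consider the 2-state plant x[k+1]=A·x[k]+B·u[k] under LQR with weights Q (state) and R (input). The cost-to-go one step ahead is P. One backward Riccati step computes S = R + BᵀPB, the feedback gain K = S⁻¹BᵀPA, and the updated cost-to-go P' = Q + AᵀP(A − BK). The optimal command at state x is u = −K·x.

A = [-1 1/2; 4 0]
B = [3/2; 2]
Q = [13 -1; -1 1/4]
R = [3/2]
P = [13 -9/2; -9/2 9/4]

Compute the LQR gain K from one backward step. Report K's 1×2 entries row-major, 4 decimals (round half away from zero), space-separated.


-1.5294 0.4118

BᵀP = [10.5000 -2.2500]
S = R + BᵀPB = [3/2] + [11.2500] = [12.7500]
BᵀPA = [-19.5000 5.2500]
K = S⁻¹·BᵀPA = [-1.5294 0.4118]
A−BK = [1.2941 -0.1176; 7.0588 -0.8235]
AᵀP(A−BK) = [55.1765 -7.4706; -7.4706 1.0882]
P' = Q + AᵀP(A−BK) = [68.1765 -8.4706; -8.4706 1.3382]
tr(P') = 69.5147


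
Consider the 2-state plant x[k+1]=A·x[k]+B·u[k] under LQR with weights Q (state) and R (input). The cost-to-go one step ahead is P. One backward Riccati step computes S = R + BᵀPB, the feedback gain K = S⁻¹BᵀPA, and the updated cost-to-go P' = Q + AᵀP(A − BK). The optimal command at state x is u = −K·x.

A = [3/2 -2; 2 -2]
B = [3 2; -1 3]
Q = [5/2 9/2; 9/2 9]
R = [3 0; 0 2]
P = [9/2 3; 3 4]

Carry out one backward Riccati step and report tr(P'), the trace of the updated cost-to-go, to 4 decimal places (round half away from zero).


BᵀP = [10.5000 5.0000; 18.0000 18.0000]
S = R + BᵀPB = [3 0; 0 2] + [26.5000 36.0000; 36.0000 90.0000] = [29.5000 36.0000; 36.0000 92.0000]
BᵀPA = [25.7500 -31.0000; 63.0000 -72.0000]
K = S⁻¹·BᵀPA = [0.0712 -0.1834; 0.6569 -0.7109]
A−BK = [-0.0275 -0.0282; 0.1005 -0.0508]
AᵀP(A−BK) = [0.9055 -0.9944; -0.9944 1.1340]
P' = Q + AᵀP(A−BK) = [3.4055 3.5056; 3.5056 10.1340]
tr(P') = 13.5395

13.5395


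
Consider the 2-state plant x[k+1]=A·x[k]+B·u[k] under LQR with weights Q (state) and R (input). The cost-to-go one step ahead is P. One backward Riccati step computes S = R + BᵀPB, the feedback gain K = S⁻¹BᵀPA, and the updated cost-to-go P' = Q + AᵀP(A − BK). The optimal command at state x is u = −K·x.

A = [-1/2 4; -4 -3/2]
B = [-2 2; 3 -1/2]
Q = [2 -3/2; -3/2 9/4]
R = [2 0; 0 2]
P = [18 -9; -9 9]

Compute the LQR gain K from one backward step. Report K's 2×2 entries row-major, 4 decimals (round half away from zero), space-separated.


-1.3300 -0.3816 -1.3555 1.4756

BᵀP = [-63.0000 45.0000; 40.5000 -22.5000]
S = R + BᵀPB = [2 0; 0 2] + [261.0000 -148.5000; -148.5000 92.2500] = [263.0000 -148.5000; -148.5000 94.2500]
BᵀPA = [-148.5000 -319.5000; 69.7500 195.7500]
K = S⁻¹·BᵀPA = [-1.3300 -0.3816; -1.3555 1.4756]
A−BK = [-0.4490 0.2855; -0.6877 0.3827]
AᵀP(A−BK) = [9.5400 -4.3478; -4.3478 5.4648]
P' = Q + AᵀP(A−BK) = [11.5400 -5.8478; -5.8478 7.7148]
tr(P') = 19.2548


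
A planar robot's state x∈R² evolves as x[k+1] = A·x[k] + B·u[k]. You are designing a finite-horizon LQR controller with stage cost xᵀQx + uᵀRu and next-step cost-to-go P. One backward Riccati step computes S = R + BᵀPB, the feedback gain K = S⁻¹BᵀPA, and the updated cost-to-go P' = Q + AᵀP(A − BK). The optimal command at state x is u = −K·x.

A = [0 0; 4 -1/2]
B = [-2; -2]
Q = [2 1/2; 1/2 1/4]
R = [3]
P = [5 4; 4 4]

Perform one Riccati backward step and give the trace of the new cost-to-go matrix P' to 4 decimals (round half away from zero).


8.6585

BᵀP = [-18.0000 -16.0000]
S = R + BᵀPB = [3] + [68.0000] = [71.0000]
BᵀPA = [-64.0000 8.0000]
K = S⁻¹·BᵀPA = [-0.9014 0.1127]
A−BK = [-1.8028 0.2254; 2.1972 -0.2746]
AᵀP(A−BK) = [6.3099 -0.7887; -0.7887 0.0986]
P' = Q + AᵀP(A−BK) = [8.3099 -0.2887; -0.2887 0.3486]
tr(P') = 8.6585
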